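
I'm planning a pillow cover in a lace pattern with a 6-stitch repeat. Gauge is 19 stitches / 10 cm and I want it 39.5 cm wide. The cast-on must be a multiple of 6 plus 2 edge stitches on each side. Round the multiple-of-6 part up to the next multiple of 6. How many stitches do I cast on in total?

76 stitches.

19 / 10 = 1.9 sts per cm.
39.5 × 1.9 = 75.05 sts.
Less 4 edge sts → 71.05 for the repeat.
Next multiple of 6: 72.
Add back 4 edge sts → 76.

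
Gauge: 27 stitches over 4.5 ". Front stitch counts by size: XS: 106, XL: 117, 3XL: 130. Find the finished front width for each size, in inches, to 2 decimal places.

27/4.5 = 6 sts per in.
XS: 106 / 6 = 17.667 → 17.67 in.
XL: 117 / 6 = 19.500 → 19.50 in.
3XL: 130 / 6 = 21.667 → 21.67 in.

XS 17.67 inches; XL 19.50 inches; 3XL 21.67 inches.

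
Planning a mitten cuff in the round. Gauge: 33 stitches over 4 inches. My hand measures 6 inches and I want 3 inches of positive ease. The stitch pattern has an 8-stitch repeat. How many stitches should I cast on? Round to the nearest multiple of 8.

Finished = 6 + 3 = 9 inches.
33 / 4 = 8.25 sts/in.
9 × 8.25 = 74.25 sts.
Nearest multiple of 8: 72.

72 stitches.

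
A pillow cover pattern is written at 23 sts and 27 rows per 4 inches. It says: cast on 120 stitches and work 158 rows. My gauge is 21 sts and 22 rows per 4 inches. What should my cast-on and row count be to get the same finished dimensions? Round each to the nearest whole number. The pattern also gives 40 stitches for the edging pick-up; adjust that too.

Stitches: 120 × 21/23 = 109.57 → 110.
Rows: 158 × 22/27 = 128.74 → 129.
edging pick-up: 40 × 21/23 = 36.52 → 37.

Cast on 110 stitches; work 129 rows; edging pick-up 37 stitches.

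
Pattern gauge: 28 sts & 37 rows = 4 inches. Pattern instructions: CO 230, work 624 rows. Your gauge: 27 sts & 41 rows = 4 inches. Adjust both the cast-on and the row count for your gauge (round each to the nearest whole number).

Stitches: 230 × 27/28 = 221.79 → 222.
Rows: 624 × 41/37 = 691.46 → 691.

Cast on 222 stitches; work 691 rows.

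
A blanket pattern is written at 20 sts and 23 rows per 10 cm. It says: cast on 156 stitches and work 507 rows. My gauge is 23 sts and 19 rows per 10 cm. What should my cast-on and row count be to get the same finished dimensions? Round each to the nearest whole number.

Cast on 179 stitches; work 419 rows.

Stitches: 156 × 23/20 = 179.40 → 179.
Rows: 507 × 19/23 = 418.83 → 419.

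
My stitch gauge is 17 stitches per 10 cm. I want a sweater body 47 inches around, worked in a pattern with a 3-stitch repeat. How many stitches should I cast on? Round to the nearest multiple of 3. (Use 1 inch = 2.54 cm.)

47 in = 47 × 2.54 = 119.38 cm.
17 / 10 = 1.7 sts/cm.
119.38 × 1.7 = 202.95 sts.
→ 204.

Cast on 204 stitches.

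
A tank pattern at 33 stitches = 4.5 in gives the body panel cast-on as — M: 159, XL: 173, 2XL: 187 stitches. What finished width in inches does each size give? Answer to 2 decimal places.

M 21.68 inches; XL 23.59 inches; 2XL 25.50 inches.

33/4.5 = 7.333 sts per in.
M: 159 / 7.333 = 21.682 → 21.68 in.
XL: 173 / 7.333 = 23.591 → 23.59 in.
2XL: 187 / 7.333 = 25.500 → 25.50 in.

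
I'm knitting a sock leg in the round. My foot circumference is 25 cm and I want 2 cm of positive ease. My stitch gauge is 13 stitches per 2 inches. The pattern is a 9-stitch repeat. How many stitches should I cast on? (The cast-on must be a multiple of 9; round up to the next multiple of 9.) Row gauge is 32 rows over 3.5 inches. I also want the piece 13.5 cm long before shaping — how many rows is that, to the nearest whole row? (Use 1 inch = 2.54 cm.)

Cast on 72 stitches; work 49 rows.

Finished = 25 + 2 = 27 cm.
27 cm × 1/2.54 = 10.63 inches.
13/2 = 6.5 sts per in; 10.63 × 6.5 = 69.09 sts.
Next multiple of 9 → 72.
13.5 cm = 5.31 inches; × 9.143 = 48.59 → 49 rows.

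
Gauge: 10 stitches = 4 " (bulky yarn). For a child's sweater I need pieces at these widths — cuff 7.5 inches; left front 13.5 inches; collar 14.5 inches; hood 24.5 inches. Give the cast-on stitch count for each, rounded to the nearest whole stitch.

cuff 19; left front 34; collar 36; hood 61.

Rate = 10/4 = 2.5 sts per in.
cuff: 7.5 × 2.5 = 18.75 → 19.
left front: 13.5 × 2.5 = 33.75 → 34.
collar: 14.5 × 2.5 = 36.25 → 36.
hood: 24.5 × 2.5 = 61.25 → 61.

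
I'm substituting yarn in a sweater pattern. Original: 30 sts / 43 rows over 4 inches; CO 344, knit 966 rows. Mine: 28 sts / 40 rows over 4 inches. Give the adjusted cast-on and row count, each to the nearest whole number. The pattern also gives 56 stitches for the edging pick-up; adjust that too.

Cast on 321 stitches; work 899 rows; edging pick-up 52 stitches.

Stitches: 344 × 28/30 = 321.07 → 321.
Rows: 966 × 40/43 = 898.60 → 899.
edging pick-up: 56 × 28/30 = 52.27 → 52.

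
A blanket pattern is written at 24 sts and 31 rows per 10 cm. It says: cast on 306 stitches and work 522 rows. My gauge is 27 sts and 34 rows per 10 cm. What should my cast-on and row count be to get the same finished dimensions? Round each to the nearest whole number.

Stitches: 306 × 27/24 = 344.25 → 344.
Rows: 522 × 34/31 = 572.52 → 573.

Cast on 344 stitches; work 573 rows.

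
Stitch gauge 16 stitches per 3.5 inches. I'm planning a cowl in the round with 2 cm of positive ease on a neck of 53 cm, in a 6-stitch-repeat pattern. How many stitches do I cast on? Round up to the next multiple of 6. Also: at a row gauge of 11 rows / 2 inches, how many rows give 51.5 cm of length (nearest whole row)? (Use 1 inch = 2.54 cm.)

Cast on 102 stitches; work 112 rows.

Finished = 53 + 2 = 55 cm.
55 cm × 1/2.54 = 21.65 inches.
16/3.5 = 4.571 sts per in; 21.65 × 4.571 = 98.99 sts.
Next multiple of 6 → 102.
51.5 cm = 20.28 inches; × 5.5 = 111.52 → 112 rows.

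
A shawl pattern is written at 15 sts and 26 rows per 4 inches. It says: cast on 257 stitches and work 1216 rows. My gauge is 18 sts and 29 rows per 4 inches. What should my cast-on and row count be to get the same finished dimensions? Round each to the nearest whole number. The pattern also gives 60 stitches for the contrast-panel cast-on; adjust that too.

Cast on 308 stitches; work 1356 rows; contrast-panel cast-on 72 stitches.

Stitches: 257 × 18/15 = 308.40 → 308.
Rows: 1216 × 29/26 = 1356.31 → 1356.
contrast-panel cast-on: 60 × 18/15 = 72.00 → 72.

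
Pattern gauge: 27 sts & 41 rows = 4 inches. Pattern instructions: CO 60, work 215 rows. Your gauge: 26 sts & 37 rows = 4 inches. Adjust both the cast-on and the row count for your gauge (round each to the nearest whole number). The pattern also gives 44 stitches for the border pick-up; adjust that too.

Cast on 58 stitches; work 194 rows; border pick-up 42 stitches.

Stitches: 60 × 26/27 = 57.78 → 58.
Rows: 215 × 37/41 = 194.02 → 194.
border pick-up: 44 × 26/27 = 42.37 → 42.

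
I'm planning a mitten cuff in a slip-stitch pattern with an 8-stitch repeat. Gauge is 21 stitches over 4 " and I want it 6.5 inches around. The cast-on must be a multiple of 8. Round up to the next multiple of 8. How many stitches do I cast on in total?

Cast on 40 stitches.

21 / 4 = 5.25 sts per inch.
6.5 × 5.25 = 34.12 sts.
Next multiple of 8: 40.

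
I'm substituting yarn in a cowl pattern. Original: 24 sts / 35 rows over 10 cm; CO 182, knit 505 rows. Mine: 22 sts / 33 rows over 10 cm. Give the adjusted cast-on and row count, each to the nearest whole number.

Stitches: 182 × 22/24 = 166.83 → 167.
Rows: 505 × 33/35 = 476.14 → 476.

Cast on 167 stitches; work 476 rows.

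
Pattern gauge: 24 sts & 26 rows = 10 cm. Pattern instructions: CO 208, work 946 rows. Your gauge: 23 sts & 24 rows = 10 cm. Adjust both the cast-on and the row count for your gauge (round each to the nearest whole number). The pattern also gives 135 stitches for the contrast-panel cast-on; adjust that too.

Cast on 199 stitches; work 873 rows; contrast-panel cast-on 129 stitches.

Stitches: 208 × 23/24 = 199.33 → 199.
Rows: 946 × 24/26 = 873.23 → 873.
contrast-panel cast-on: 135 × 23/24 = 129.38 → 129.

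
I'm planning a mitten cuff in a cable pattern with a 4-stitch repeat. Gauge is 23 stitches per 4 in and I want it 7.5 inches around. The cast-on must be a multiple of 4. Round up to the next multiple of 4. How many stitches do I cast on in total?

Cast on 44 stitches.

23 / 4 = 5.75 sts per inch.
7.5 × 5.75 = 43.12 sts.
Next multiple of 4: 44.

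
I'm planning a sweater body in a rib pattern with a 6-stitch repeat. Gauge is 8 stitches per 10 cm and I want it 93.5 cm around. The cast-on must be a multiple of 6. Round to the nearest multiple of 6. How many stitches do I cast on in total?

72 stitches.

8 / 10 = 0.8 sts per cm.
93.5 × 0.8 = 74.80 sts.
Nearest multiple of 6: 72.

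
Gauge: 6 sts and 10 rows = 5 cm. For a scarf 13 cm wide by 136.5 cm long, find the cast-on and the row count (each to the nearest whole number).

Cast on 16 stitches and work 273 rows.

Stitch gauge = 6/5 = 1.2 sts/cm; 13 × 1.2 = 15.60 → 16 sts.
Row gauge = 10/5 = 2 rows/cm; 136.5 × 2 = 273.00 → 273 rows.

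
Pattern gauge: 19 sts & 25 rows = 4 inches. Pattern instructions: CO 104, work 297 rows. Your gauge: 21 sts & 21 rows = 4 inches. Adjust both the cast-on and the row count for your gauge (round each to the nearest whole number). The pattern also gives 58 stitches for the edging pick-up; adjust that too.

Cast on 115 stitches; work 249 rows; edging pick-up 64 stitches.

Stitches: 104 × 21/19 = 114.95 → 115.
Rows: 297 × 21/25 = 249.48 → 249.
edging pick-up: 58 × 21/19 = 64.11 → 64.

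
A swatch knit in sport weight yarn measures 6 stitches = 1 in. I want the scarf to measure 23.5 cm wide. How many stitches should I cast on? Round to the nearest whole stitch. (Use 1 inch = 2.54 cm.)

23.5 cm = 9.25 in.
6 stitches / 1 in = 6 stitches per inch.
9.25 × 6 = 55.51 stitches.
Round to nearest → 56.

56 stitches.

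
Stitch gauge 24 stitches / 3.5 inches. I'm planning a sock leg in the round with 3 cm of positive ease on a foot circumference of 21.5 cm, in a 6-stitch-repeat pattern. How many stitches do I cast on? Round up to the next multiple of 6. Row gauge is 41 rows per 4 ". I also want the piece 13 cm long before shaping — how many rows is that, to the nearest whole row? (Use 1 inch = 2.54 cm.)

Finished = 21.5 + 3 = 24.5 cm.
24.5 cm × 1/2.54 = 9.65 inches.
24/3.5 = 6.857 sts per in; 9.65 × 6.857 = 66.14 sts.
Next multiple of 6 → 72.
13 cm = 5.12 inches; × 10.25 = 52.46 → 52 rows.

Cast on 72 stitches; work 52 rows.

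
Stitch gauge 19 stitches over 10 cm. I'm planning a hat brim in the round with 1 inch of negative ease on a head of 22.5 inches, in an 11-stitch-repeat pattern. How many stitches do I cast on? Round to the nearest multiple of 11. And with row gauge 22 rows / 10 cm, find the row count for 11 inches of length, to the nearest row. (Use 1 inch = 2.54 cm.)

Finished = 22.5 − 1 = 21.5 inches.
21.5 inches × 2.54 = 54.61 cm.
19/10 = 1.9 sts per cm; 54.61 × 1.9 = 103.76 sts.
Nearest multiple of 11 → 99.
11 inches = 27.94 cm; × 2.2 = 61.47 → 61 rows.

Cast on 99 stitches; work 61 rows.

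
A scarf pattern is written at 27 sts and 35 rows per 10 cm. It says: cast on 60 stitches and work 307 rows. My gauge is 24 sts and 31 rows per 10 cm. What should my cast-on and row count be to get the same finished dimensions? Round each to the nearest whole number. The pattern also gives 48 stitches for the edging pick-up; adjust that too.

Stitches: 60 × 24/27 = 53.33 → 53.
Rows: 307 × 31/35 = 271.91 → 272.
edging pick-up: 48 × 24/27 = 42.67 → 43.

Cast on 53 stitches; work 272 rows; edging pick-up 43 stitches.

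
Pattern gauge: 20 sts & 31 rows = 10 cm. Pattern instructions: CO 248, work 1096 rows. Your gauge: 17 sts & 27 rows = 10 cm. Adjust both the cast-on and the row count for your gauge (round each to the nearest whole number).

Cast on 211 stitches; work 955 rows.

Stitches: 248 × 17/20 = 210.80 → 211.
Rows: 1096 × 27/31 = 954.58 → 955.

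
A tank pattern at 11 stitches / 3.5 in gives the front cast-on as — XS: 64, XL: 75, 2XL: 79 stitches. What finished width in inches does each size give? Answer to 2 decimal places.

11/3.5 = 3.143 sts per in.
XS: 64 / 3.143 = 20.364 → 20.36 in.
XL: 75 / 3.143 = 23.864 → 23.86 in.
2XL: 79 / 3.143 = 25.136 → 25.14 in.

XS 20.36 inches; XL 23.86 inches; 2XL 25.14 inches.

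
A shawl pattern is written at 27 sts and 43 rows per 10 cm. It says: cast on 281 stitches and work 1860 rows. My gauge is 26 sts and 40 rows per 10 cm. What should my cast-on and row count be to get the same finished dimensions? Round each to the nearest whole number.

Stitches: 281 × 26/27 = 270.59 → 271.
Rows: 1860 × 40/43 = 1730.23 → 1730.

Cast on 271 stitches; work 1730 rows.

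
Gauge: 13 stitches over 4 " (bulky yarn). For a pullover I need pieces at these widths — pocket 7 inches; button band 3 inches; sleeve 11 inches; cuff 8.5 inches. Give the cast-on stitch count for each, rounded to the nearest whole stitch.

pocket 23; button band 10; sleeve 36; cuff 28.

Rate = 13/4 = 3.25 sts per in.
pocket: 7 × 3.25 = 22.75 → 23.
button band: 3 × 3.25 = 9.75 → 10.
sleeve: 11 × 3.25 = 35.75 → 36.
cuff: 8.5 × 3.25 = 27.62 → 28.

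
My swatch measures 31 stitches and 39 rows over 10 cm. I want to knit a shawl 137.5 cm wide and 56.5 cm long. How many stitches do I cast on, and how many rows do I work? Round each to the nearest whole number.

Cast on 426 stitches and work 220 rows.

Stitch gauge = 31/10 = 3.1 sts/cm; 137.5 × 3.1 = 426.25 → 426 sts.
Row gauge = 39/10 = 3.9 rows/cm; 56.5 × 3.9 = 220.35 → 220 rows.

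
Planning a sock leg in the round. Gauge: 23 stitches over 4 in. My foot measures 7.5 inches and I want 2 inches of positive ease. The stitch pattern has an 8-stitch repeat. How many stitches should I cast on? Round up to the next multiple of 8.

Finished = 7.5 + 2 = 9.5 inches.
23 / 4 = 5.75 sts/in.
9.5 × 5.75 = 54.62 sts.
Next multiple of 8: 56.

Cast on 56 stitches.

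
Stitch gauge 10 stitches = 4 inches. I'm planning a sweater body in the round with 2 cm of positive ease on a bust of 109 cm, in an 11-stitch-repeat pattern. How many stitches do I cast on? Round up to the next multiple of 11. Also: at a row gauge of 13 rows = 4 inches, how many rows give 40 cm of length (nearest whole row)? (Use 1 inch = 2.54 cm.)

Finished = 109 + 2 = 111 cm.
111 cm × 1/2.54 = 43.70 inches.
10/4 = 2.5 sts per in; 43.70 × 2.5 = 109.25 sts.
Next multiple of 11 → 110.
40 cm = 15.75 inches; × 3.25 = 51.18 → 51 rows.

Cast on 110 stitches; work 51 rows.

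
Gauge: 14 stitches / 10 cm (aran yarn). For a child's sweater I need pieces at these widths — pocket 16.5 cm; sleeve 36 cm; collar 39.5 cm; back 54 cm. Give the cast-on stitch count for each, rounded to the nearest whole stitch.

Rate = 14/10 = 1.4 sts per cm.
pocket: 16.5 × 1.4 = 23.10 → 23.
sleeve: 36 × 1.4 = 50.40 → 50.
collar: 39.5 × 1.4 = 55.30 → 55.
back: 54 × 1.4 = 75.60 → 76.

pocket 23; sleeve 50; collar 55; back 76.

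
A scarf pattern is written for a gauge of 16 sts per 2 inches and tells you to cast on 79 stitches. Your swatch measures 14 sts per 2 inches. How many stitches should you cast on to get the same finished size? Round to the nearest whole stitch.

Scale factor = 14 / 16 = 0.875.
79 × 14 / 16 = 69.12 sts.
→ 69 sts.

Cast on 69 stitches.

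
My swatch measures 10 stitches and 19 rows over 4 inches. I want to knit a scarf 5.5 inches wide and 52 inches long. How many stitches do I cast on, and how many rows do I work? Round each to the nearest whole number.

Stitch gauge = 10/4 = 2.5 sts/in; 5.5 × 2.5 = 13.75 → 14 sts.
Row gauge = 19/4 = 4.75 rows/in; 52 × 4.75 = 247.00 → 247 rows.

Cast on 14 stitches and work 247 rows.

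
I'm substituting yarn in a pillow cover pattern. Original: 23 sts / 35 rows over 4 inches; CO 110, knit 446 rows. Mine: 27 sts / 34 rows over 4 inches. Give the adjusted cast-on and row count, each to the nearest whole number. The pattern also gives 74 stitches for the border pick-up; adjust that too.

Stitches: 110 × 27/23 = 129.13 → 129.
Rows: 446 × 34/35 = 433.26 → 433.
border pick-up: 74 × 27/23 = 86.87 → 87.

Cast on 129 stitches; work 433 rows; border pick-up 87 stitches.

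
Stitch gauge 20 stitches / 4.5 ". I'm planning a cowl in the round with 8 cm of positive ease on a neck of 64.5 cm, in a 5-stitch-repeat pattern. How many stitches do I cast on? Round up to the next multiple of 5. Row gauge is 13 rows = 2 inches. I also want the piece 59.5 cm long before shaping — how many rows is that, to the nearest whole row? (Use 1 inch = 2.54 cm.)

Cast on 130 stitches; work 152 rows.

Finished = 64.5 + 8 = 72.5 cm.
72.5 cm × 1/2.54 = 28.54 inches.
20/4.5 = 4.444 sts per in; 28.54 × 4.444 = 126.86 sts.
Next multiple of 5 → 130.
59.5 cm = 23.43 inches; × 6.5 = 152.26 → 152 rows.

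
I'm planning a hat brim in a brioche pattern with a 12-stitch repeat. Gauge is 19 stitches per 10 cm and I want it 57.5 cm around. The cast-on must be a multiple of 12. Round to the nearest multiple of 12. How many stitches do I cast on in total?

108 stitches.

19 / 10 = 1.9 sts per cm.
57.5 × 1.9 = 109.25 sts.
Nearest multiple of 12: 108.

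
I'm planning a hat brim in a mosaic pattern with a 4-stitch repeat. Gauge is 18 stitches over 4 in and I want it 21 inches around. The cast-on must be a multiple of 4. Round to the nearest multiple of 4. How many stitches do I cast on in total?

18 / 4 = 4.5 sts per inch.
21 × 4.5 = 94.50 sts.
Nearest multiple of 4: 96.

Cast on 96 stitches.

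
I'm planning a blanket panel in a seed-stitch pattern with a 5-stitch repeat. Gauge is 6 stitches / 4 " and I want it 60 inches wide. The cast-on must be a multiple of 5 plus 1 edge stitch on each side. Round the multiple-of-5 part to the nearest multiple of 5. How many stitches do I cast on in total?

6 / 4 = 1.5 sts per inch.
60 × 1.5 = 90.00 sts.
Less 2 edge sts → 88.00 for the repeat.
Nearest multiple of 5: 90.
Add back 2 edge sts → 92.

92 stitches.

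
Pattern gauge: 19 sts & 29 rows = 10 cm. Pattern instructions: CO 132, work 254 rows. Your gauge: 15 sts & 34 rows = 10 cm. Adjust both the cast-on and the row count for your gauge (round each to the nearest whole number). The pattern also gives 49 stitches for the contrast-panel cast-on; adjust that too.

Stitches: 132 × 15/19 = 104.21 → 104.
Rows: 254 × 34/29 = 297.79 → 298.
contrast-panel cast-on: 49 × 15/19 = 38.68 → 39.

Cast on 104 stitches; work 298 rows; contrast-panel cast-on 39 stitches.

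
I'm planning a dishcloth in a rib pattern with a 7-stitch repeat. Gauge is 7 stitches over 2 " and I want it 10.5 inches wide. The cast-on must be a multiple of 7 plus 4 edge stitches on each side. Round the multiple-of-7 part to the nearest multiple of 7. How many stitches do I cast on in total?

7 / 2 = 3.5 sts per inch.
10.5 × 3.5 = 36.75 sts.
Less 8 edge sts → 28.75 for the repeat.
Nearest multiple of 7: 28.
Add back 8 edge sts → 36.

Cast on 36 stitches.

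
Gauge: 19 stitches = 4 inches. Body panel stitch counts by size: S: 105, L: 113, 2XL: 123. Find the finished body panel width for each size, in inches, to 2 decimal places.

19/4 = 4.75 sts per in.
S: 105 / 4.75 = 22.105 → 22.11 in.
L: 113 / 4.75 = 23.789 → 23.79 in.
2XL: 123 / 4.75 = 25.895 → 25.89 in.

S 22.11 inches; L 23.79 inches; 2XL 25.89 inches.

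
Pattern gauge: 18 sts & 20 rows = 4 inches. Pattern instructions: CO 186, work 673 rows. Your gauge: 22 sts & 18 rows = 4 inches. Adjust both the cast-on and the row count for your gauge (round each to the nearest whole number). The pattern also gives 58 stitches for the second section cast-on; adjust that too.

Cast on 227 stitches; work 606 rows; second section cast-on 71 stitches.

Stitches: 186 × 22/18 = 227.33 → 227.
Rows: 673 × 18/20 = 605.70 → 606.
second section cast-on: 58 × 22/18 = 70.89 → 71.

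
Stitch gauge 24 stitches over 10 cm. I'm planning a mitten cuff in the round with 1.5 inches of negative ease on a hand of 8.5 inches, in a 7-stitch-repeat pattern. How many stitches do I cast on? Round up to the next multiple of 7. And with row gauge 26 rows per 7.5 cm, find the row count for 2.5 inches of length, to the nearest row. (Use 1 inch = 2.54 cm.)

Finished = 8.5 − 1.5 = 7 inches.
7 inches × 2.54 = 17.78 cm.
24/10 = 2.4 sts per cm; 17.78 × 2.4 = 42.67 sts.
Next multiple of 7 → 49.
2.5 inches = 6.35 cm; × 3.467 = 22.01 → 22 rows.

Cast on 49 stitches; work 22 rows.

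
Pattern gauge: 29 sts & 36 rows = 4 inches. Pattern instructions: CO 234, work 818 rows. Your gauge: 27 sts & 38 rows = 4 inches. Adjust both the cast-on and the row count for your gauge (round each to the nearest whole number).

Cast on 218 stitches; work 863 rows.

Stitches: 234 × 27/29 = 217.86 → 218.
Rows: 818 × 38/36 = 863.44 → 863.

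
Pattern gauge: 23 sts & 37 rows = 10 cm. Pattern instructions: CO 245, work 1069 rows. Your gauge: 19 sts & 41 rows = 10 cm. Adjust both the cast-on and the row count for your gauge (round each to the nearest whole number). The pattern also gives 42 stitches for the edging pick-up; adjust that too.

Cast on 202 stitches; work 1185 rows; edging pick-up 35 stitches.

Stitches: 245 × 19/23 = 202.39 → 202.
Rows: 1069 × 41/37 = 1184.57 → 1185.
edging pick-up: 42 × 19/23 = 34.70 → 35.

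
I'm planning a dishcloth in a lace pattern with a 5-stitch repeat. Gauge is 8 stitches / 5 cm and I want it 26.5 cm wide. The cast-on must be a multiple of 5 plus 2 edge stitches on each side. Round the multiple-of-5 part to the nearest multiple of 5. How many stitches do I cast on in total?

44 stitches.

8 / 5 = 1.6 sts per cm.
26.5 × 1.6 = 42.40 sts.
Less 4 edge sts → 38.40 for the repeat.
Nearest multiple of 5: 40.
Add back 4 edge sts → 44.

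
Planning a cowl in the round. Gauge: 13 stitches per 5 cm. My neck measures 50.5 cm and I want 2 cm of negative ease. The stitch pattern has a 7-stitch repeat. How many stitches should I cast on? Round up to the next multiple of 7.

Finished = 50.5 − 2 = 48.5 cm.
13 / 5 = 2.6 sts/cm.
48.5 × 2.6 = 126.10 sts.
Next multiple of 7: 133.

133 stitches.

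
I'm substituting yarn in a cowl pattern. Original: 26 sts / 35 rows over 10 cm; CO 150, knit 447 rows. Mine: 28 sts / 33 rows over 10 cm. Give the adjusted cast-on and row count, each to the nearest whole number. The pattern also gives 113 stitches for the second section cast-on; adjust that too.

Cast on 162 stitches; work 421 rows; second section cast-on 122 stitches.

Stitches: 150 × 28/26 = 161.54 → 162.
Rows: 447 × 33/35 = 421.46 → 421.
second section cast-on: 113 × 28/26 = 121.69 → 122.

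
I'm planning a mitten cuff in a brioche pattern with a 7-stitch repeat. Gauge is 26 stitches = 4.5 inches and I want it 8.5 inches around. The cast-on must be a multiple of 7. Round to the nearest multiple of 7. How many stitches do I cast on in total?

26 / 4.5 = 5.778 sts per inch.
8.5 × 5.778 = 49.11 sts.
Nearest multiple of 7: 49.

49 stitches.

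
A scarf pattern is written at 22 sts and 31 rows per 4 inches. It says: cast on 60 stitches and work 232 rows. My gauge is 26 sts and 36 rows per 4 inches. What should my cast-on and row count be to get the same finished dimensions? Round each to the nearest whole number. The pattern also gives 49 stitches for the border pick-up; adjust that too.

Stitches: 60 × 26/22 = 70.91 → 71.
Rows: 232 × 36/31 = 269.42 → 269.
border pick-up: 49 × 26/22 = 57.91 → 58.

Cast on 71 stitches; work 269 rows; border pick-up 58 stitches.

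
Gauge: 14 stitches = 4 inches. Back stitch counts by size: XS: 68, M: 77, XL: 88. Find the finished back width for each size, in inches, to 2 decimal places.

XS 19.43 inches; M 22.00 inches; XL 25.14 inches.

14/4 = 3.5 sts per in.
XS: 68 / 3.5 = 19.429 → 19.43 in.
M: 77 / 3.5 = 22.000 → 22.00 in.
XL: 88 / 3.5 = 25.143 → 25.14 in.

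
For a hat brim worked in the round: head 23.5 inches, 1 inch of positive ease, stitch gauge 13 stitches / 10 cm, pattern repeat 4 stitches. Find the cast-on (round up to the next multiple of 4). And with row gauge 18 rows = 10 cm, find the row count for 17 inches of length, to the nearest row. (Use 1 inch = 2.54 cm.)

Finished = 23.5 + 1 = 24.5 inches.
24.5 inches × 2.54 = 62.23 cm.
13/10 = 1.3 sts per cm; 62.23 × 1.3 = 80.90 sts.
Next multiple of 4 → 84.
17 inches = 43.18 cm; × 1.8 = 77.72 → 78 rows.

Cast on 84 stitches; work 78 rows.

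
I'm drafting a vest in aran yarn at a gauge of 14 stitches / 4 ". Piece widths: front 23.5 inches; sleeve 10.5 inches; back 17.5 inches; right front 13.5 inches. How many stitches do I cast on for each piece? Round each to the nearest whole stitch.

Rate = 14/4 = 3.5 sts per in.
front: 23.5 × 3.5 = 82.25 → 82.
sleeve: 10.5 × 3.5 = 36.75 → 37.
back: 17.5 × 3.5 = 61.25 → 61.
right front: 13.5 × 3.5 = 47.25 → 47.

front 82; sleeve 37; back 61; right front 47.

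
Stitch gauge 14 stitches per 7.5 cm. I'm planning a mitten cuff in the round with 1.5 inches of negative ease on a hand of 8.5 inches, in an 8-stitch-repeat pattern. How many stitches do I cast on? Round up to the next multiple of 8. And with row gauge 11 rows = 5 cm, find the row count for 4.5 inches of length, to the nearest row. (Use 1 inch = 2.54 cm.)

Finished = 8.5 − 1.5 = 7 inches.
7 inches × 2.54 = 17.78 cm.
14/7.5 = 1.867 sts per cm; 17.78 × 1.867 = 33.19 sts.
Next multiple of 8 → 40.
4.5 inches = 11.43 cm; × 2.2 = 25.15 → 25 rows.

Cast on 40 stitches; work 25 rows.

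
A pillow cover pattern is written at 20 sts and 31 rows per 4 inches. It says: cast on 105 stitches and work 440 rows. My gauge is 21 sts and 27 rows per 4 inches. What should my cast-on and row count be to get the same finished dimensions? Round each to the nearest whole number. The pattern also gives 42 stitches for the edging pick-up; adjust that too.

Stitches: 105 × 21/20 = 110.25 → 110.
Rows: 440 × 27/31 = 383.23 → 383.
edging pick-up: 42 × 21/20 = 44.10 → 44.

Cast on 110 stitches; work 383 rows; edging pick-up 44 stitches.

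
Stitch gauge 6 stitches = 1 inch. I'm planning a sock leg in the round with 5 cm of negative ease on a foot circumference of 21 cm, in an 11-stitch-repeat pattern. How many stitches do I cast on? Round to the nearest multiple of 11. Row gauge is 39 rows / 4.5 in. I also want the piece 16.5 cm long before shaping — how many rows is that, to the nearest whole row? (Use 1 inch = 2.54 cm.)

Finished = 21 − 5 = 16 cm.
16 cm × 1/2.54 = 6.30 inches.
6/1 = 6 sts per in; 6.30 × 6 = 37.80 sts.
Nearest multiple of 11 → 33.
16.5 cm = 6.50 inches; × 8.667 = 56.30 → 56 rows.

Cast on 33 stitches; work 56 rows.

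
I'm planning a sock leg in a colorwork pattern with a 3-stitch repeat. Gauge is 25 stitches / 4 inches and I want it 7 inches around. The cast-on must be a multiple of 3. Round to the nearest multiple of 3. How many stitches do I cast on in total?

CO 45 sts.

25 / 4 = 6.25 sts per inch.
7 × 6.25 = 43.75 sts.
Nearest multiple of 3: 45.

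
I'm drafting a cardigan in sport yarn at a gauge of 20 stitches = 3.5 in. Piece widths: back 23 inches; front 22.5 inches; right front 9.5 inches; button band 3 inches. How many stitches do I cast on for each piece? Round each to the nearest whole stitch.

Rate = 20/3.5 = 5.714 sts per in.
back: 23 × 5.714 = 131.43 → 131.
front: 22.5 × 5.714 = 128.57 → 129.
right front: 9.5 × 5.714 = 54.29 → 54.
button band: 3 × 5.714 = 17.14 → 17.

back 131; front 129; right front 54; button band 17.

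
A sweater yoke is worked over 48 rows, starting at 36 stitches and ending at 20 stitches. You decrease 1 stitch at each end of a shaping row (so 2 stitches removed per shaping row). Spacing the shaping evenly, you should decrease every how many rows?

Stitches to remove: |20 − 36| = 16.
Shaping rows needed: 16 / 2 = 8.
48 rows / 8 = every 6 rows.

Decrease every 6th row.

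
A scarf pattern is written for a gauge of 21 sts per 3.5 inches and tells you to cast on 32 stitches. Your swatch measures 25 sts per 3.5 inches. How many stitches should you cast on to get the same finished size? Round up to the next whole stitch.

Scale factor = 25 / 21 = 1.190.
32 × 25 / 21 = 38.10 sts.
→ 39 sts.

Cast on 39 stitches.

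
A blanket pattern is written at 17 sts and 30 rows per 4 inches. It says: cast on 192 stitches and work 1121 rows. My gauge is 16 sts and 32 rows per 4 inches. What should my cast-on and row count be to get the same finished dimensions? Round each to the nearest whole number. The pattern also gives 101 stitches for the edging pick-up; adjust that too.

Cast on 181 stitches; work 1196 rows; edging pick-up 95 stitches.

Stitches: 192 × 16/17 = 180.71 → 181.
Rows: 1121 × 32/30 = 1195.73 → 1196.
edging pick-up: 101 × 16/17 = 95.06 → 95.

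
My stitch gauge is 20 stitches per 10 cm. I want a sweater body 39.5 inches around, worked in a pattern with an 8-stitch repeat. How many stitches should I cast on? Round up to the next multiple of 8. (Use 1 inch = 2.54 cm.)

Cast on 208 stitches.

39.5 in = 39.5 × 2.54 = 100.33 cm.
20 / 10 = 2 sts/cm.
100.33 × 2 = 200.66 sts.
→ 208.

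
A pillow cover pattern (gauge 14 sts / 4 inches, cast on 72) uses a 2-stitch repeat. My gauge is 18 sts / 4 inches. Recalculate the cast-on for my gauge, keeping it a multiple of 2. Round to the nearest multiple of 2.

72 × 18 / 14 = 92.57.
Nearest multiple of 2: 92.

Cast on 92 stitches.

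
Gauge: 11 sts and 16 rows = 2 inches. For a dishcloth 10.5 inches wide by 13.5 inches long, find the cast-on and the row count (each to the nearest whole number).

Cast on 58 stitches and work 108 rows.

Stitch gauge = 11/2 = 5.5 sts/in; 10.5 × 5.5 = 57.75 → 58 sts.
Row gauge = 16/2 = 8 rows/in; 13.5 × 8 = 108.00 → 108 rows.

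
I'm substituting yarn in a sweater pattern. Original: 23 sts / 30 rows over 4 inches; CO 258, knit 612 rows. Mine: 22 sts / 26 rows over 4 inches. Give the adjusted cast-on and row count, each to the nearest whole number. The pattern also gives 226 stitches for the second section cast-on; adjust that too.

Cast on 247 stitches; work 530 rows; second section cast-on 216 stitches.

Stitches: 258 × 22/23 = 246.78 → 247.
Rows: 612 × 26/30 = 530.40 → 530.
second section cast-on: 226 × 22/23 = 216.17 → 216.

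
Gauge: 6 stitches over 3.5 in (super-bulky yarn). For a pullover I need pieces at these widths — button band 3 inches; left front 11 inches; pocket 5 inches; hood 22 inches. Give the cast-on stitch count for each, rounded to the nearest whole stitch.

button band 5; left front 19; pocket 9; hood 38.

Rate = 6/3.5 = 1.714 sts per in.
button band: 3 × 1.714 = 5.14 → 5.
left front: 11 × 1.714 = 18.86 → 19.
pocket: 5 × 1.714 = 8.57 → 9.
hood: 22 × 1.714 = 37.71 → 38.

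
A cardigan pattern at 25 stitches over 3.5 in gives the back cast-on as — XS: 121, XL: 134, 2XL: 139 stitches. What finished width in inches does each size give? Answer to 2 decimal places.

XS 16.94 inches; XL 18.76 inches; 2XL 19.46 inches.

25/3.5 = 7.143 sts per in.
XS: 121 / 7.143 = 16.940 → 16.94 in.
XL: 134 / 7.143 = 18.760 → 18.76 in.
2XL: 139 / 7.143 = 19.460 → 19.46 in.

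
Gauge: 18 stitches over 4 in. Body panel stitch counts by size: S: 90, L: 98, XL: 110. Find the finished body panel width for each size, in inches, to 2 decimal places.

18/4 = 4.5 sts per in.
S: 90 / 4.5 = 20.000 → 20.00 in.
L: 98 / 4.5 = 21.778 → 21.78 in.
XL: 110 / 4.5 = 24.444 → 24.44 in.

S 20.00 inches; L 21.78 inches; XL 24.44 inches.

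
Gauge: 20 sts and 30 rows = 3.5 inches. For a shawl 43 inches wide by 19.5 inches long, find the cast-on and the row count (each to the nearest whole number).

Stitch gauge = 20/3.5 = 5.714 sts/in; 43 × 5.714 = 245.71 → 246 sts.
Row gauge = 30/3.5 = 8.571 rows/in; 19.5 × 8.571 = 167.14 → 167 rows.

Cast on 246 stitches and work 167 rows.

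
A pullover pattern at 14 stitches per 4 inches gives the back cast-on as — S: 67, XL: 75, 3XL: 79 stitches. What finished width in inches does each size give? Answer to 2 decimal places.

S 19.14 inches; XL 21.43 inches; 3XL 22.57 inches.

14/4 = 3.5 sts per in.
S: 67 / 3.5 = 19.143 → 19.14 in.
XL: 75 / 3.5 = 21.429 → 21.43 in.
3XL: 79 / 3.5 = 22.571 → 22.57 in.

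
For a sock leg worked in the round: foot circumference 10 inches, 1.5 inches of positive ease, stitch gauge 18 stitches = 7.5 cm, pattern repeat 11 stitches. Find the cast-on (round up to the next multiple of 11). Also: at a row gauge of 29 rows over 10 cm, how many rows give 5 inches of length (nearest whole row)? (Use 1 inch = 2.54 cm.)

Finished = 10 + 1.5 = 11.5 inches.
11.5 inches × 2.54 = 29.21 cm.
18/7.5 = 2.4 sts per cm; 29.21 × 2.4 = 70.10 sts.
Next multiple of 11 → 77.
5 inches = 12.70 cm; × 2.9 = 36.83 → 37 rows.

Cast on 77 stitches; work 37 rows.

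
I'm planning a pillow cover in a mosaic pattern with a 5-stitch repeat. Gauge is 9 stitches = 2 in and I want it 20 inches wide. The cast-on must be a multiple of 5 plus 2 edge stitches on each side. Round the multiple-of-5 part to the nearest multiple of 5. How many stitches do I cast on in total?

CO 89 sts.

9 / 2 = 4.5 sts per inch.
20 × 4.5 = 90.00 sts.
Less 4 edge sts → 86.00 for the repeat.
Nearest multiple of 5: 85.
Add back 4 edge sts → 89.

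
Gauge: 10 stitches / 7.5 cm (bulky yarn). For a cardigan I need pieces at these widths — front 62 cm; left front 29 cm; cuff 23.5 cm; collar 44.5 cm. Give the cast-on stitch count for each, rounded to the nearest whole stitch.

Rate = 10/7.5 = 1.333 sts per cm.
front: 62 × 1.333 = 82.67 → 83.
left front: 29 × 1.333 = 38.67 → 39.
cuff: 23.5 × 1.333 = 31.33 → 31.
collar: 44.5 × 1.333 = 59.33 → 59.

front 83; left front 39; cuff 31; collar 59.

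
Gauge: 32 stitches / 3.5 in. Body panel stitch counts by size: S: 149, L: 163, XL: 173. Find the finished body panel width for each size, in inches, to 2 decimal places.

S 16.30 inches; L 17.83 inches; XL 18.92 inches.

32/3.5 = 9.143 sts per in.
S: 149 / 9.143 = 16.297 → 16.30 in.
L: 163 / 9.143 = 17.828 → 17.83 in.
XL: 173 / 9.143 = 18.922 → 18.92 in.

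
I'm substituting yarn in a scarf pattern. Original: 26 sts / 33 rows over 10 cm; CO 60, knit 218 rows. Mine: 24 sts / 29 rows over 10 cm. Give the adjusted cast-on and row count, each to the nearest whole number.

Stitches: 60 × 24/26 = 55.38 → 55.
Rows: 218 × 29/33 = 191.58 → 192.

Cast on 55 stitches; work 192 rows.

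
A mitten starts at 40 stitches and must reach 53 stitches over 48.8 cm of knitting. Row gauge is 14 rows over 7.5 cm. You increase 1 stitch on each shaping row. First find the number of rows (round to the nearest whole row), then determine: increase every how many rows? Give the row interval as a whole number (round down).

Rows = 48.8 × 1.867 = 91.1 → 91 rows.
Stitches to add: 13 → 13 shaping rows (at 1 st each).
91 / 13 = 7.00 → every 7 rows.

Increase every 7th row.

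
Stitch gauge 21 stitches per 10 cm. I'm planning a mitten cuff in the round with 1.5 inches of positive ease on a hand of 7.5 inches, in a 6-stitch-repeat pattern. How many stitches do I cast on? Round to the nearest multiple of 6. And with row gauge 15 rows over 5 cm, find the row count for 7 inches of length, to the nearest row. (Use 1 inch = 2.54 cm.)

Cast on 48 stitches; work 53 rows.

Finished = 7.5 + 1.5 = 9 inches.
9 inches × 2.54 = 22.86 cm.
21/10 = 2.1 sts per cm; 22.86 × 2.1 = 48.01 sts.
Nearest multiple of 6 → 48.
7 inches = 17.78 cm; × 3 = 53.34 → 53 rows.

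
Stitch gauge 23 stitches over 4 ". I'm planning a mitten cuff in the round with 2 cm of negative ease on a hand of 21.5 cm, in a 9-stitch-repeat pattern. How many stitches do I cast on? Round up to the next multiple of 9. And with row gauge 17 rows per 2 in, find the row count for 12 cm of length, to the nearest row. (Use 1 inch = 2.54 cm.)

Finished = 21.5 − 2 = 19.5 cm.
19.5 cm × 1/2.54 = 7.68 inches.
23/4 = 5.75 sts per in; 7.68 × 5.75 = 44.14 sts.
Next multiple of 9 → 45.
12 cm = 4.72 inches; × 8.5 = 40.16 → 40 rows.

Cast on 45 stitches; work 40 rows.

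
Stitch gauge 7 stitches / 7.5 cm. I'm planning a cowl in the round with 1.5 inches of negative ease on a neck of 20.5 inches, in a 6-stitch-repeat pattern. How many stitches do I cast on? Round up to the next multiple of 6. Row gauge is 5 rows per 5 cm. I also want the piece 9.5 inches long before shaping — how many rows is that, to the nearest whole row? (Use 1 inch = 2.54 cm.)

Finished = 20.5 − 1.5 = 19 inches.
19 inches × 2.54 = 48.26 cm.
7/7.5 = 0.933 sts per cm; 48.26 × 0.933 = 45.04 sts.
Next multiple of 6 → 48.
9.5 inches = 24.13 cm; × 1 = 24.13 → 24 rows.

Cast on 48 stitches; work 24 rows.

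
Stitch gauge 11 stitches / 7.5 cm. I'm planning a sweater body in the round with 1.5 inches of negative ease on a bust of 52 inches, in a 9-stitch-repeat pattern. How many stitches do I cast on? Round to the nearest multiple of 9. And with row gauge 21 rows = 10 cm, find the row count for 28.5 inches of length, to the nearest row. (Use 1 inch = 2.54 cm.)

Finished = 52 − 1.5 = 50.5 inches.
50.5 inches × 2.54 = 128.27 cm.
11/7.5 = 1.467 sts per cm; 128.27 × 1.467 = 188.13 sts.
Nearest multiple of 9 → 189.
28.5 inches = 72.39 cm; × 2.1 = 152.02 → 152 rows.

Cast on 189 stitches; work 152 rows.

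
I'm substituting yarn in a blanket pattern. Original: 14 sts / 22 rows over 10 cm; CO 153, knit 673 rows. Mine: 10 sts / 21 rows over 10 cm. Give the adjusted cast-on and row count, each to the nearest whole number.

Stitches: 153 × 10/14 = 109.29 → 109.
Rows: 673 × 21/22 = 642.41 → 642.

Cast on 109 stitches; work 642 rows.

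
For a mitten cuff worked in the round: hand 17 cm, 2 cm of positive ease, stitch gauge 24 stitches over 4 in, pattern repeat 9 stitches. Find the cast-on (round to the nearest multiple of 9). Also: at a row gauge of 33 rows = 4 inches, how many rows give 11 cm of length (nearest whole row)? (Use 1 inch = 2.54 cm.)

Finished = 17 + 2 = 19 cm.
19 cm × 1/2.54 = 7.48 inches.
24/4 = 6 sts per in; 7.48 × 6 = 44.88 sts.
Nearest multiple of 9 → 45.
11 cm = 4.33 inches; × 8.25 = 35.73 → 36 rows.

Cast on 45 stitches; work 36 rows.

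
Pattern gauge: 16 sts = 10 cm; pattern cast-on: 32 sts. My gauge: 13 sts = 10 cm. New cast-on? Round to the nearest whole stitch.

CO 26 sts.

Scale factor = 13 / 16 = 0.812.
32 × 13 / 16 = 26.00 sts.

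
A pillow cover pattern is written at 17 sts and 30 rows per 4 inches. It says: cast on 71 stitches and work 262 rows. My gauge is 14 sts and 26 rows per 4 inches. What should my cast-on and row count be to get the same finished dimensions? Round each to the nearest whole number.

Cast on 58 stitches; work 227 rows.

Stitches: 71 × 14/17 = 58.47 → 58.
Rows: 262 × 26/30 = 227.07 → 227.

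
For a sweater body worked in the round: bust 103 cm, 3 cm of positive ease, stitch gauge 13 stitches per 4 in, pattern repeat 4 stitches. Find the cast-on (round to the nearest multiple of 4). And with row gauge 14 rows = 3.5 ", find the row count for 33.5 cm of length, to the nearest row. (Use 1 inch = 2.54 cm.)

Cast on 136 stitches; work 53 rows.

Finished = 103 + 3 = 106 cm.
106 cm × 1/2.54 = 41.73 inches.
13/4 = 3.25 sts per in; 41.73 × 3.25 = 135.63 sts.
Nearest multiple of 4 → 136.
33.5 cm = 13.19 inches; × 4 = 52.76 → 53 rows.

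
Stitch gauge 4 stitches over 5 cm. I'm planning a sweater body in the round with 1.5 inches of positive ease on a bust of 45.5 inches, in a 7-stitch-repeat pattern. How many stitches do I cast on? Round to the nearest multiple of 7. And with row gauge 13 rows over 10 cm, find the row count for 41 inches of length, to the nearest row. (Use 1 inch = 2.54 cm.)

Cast on 98 stitches; work 135 rows.

Finished = 45.5 + 1.5 = 47 inches.
47 inches × 2.54 = 119.38 cm.
4/5 = 0.8 sts per cm; 119.38 × 0.8 = 95.50 sts.
Nearest multiple of 7 → 98.
41 inches = 104.14 cm; × 1.3 = 135.38 → 135 rows.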